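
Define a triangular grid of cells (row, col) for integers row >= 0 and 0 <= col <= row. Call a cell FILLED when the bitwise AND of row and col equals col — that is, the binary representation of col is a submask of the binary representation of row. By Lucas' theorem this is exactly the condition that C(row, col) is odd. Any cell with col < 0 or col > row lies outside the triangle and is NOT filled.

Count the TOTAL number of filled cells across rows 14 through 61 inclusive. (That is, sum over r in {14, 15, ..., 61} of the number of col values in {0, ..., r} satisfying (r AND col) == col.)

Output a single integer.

r14=1110 pc3: +8 =8
r15=1111 pc4: +16 =24
r16=10000 pc1: +2 =26
r17=10001 pc2: +4 =30
r18=10010 pc2: +4 =34
r19=10011 pc3: +8 =42
r20=10100 pc2: +4 =46
r21=10101 pc3: +8 =54
r22=10110 pc3: +8 =62
r23=10111 pc4: +16 =78
r24=11000 pc2: +4 =82
r25=11001 pc3: +8 =90
r26=11010 pc3: +8 =98
r27=11011 pc4: +16 =114
r28=11100 pc3: +8 =122
r29=11101 pc4: +16 =138
r30=11110 pc4: +16 =154
r31=11111 pc5: +32 =186
r32=100000 pc1: +2 =188
r33=100001 pc2: +4 =192
r34=100010 pc2: +4 =196
r35=100011 pc3: +8 =204
r36=100100 pc2: +4 =208
r37=100101 pc3: +8 =216
r38=100110 pc3: +8 =224
r39=100111 pc4: +16 =240
r40=101000 pc2: +4 =244
r41=101001 pc3: +8 =252
r42=101010 pc3: +8 =260
r43=101011 pc4: +16 =276
r44=101100 pc3: +8 =284
r45=101101 pc4: +16 =300
r46=101110 pc4: +16 =316
r47=101111 pc5: +32 =348
r48=110000 pc2: +4 =352
r49=110001 pc3: +8 =360
r50=110010 pc3: +8 =368
r51=110011 pc4: +16 =384
r52=110100 pc3: +8 =392
r53=110101 pc4: +16 =408
r54=110110 pc4: +16 =424
r55=110111 pc5: +32 =456
r56=111000 pc3: +8 =464
r57=111001 pc4: +16 =480
r58=111010 pc4: +16 =496
r59=111011 pc5: +32 =528
r60=111100 pc4: +16 =544
r61=111101 pc5: +32 =576

Answer: 576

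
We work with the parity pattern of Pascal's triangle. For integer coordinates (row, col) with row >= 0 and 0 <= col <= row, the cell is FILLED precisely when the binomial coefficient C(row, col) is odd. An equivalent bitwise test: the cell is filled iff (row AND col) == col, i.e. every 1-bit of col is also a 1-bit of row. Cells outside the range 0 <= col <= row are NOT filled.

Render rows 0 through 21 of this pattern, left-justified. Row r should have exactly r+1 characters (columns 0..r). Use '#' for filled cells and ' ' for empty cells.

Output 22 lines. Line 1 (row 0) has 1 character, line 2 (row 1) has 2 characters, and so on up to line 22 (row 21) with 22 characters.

r0=0: #
r1=1: ##
r2=10: # #
r3=11: ####
r4=100: #   #
r5=101: ##  ##
r6=110: # # # #
r7=111: ########
r8=1000: #       #
r9=1001: ##      ##
r10=1010: # #     # #
r11=1011: ####    ####
r12=1100: #   #   #   #
r13=1101: ##  ##  ##  ##
r14=1110: # # # # # # # #
r15=1111: ################
r16=10000: #               #
r17=10001: ##              ##
r18=10010: # #             # #
r19=10011: ####            ####
r20=10100: #   #           #   #
r21=10101: ##  ##          ##  ##

Answer: #
##
# #
####
#   #
##  ##
# # # #
########
#       #
##      ##
# #     # #
####    ####
#   #   #   #
##  ##  ##  ##
# # # # # # # #
################
#               #
##              ##
# #             # #
####            ####
#   #           #   #
##  ##          ##  ##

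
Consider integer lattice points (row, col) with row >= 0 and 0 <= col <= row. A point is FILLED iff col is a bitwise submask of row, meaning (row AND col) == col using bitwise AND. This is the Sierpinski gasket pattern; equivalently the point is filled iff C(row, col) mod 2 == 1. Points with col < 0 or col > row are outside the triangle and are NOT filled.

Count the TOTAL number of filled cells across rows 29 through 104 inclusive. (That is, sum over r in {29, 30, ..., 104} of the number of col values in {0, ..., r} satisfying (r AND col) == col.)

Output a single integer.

r29=11101 pc4: +16 =16
r30=11110 pc4: +16 =32
r31=11111 pc5: +32 =64
r32=100000 pc1: +2 =66
r33=100001 pc2: +4 =70
r34=100010 pc2: +4 =74
r35=100011 pc3: +8 =82
r36=100100 pc2: +4 =86
r37=100101 pc3: +8 =94
r38=100110 pc3: +8 =102
r39=100111 pc4: +16 =118
r40=101000 pc2: +4 =122
r41=101001 pc3: +8 =130
r42=101010 pc3: +8 =138
r43=101011 pc4: +16 =154
r44=101100 pc3: +8 =162
r45=101101 pc4: +16 =178
r46=101110 pc4: +16 =194
r47=101111 pc5: +32 =226
r48=110000 pc2: +4 =230
r49=110001 pc3: +8 =238
r50=110010 pc3: +8 =246
r51=110011 pc4: +16 =262
r52=110100 pc3: +8 =270
r53=110101 pc4: +16 =286
r54=110110 pc4: +16 =302
r55=110111 pc5: +32 =334
r56=111000 pc3: +8 =342
r57=111001 pc4: +16 =358
r58=111010 pc4: +16 =374
r59=111011 pc5: +32 =406
r60=111100 pc4: +16 =422
r61=111101 pc5: +32 =454
r62=111110 pc5: +32 =486
r63=111111 pc6: +64 =550
r64=1000000 pc1: +2 =552
r65=1000001 pc2: +4 =556
r66=1000010 pc2: +4 =560
r67=1000011 pc3: +8 =568
r68=1000100 pc2: +4 =572
r69=1000101 pc3: +8 =580
r70=1000110 pc3: +8 =588
r71=1000111 pc4: +16 =604
r72=1001000 pc2: +4 =608
r73=1001001 pc3: +8 =616
r74=1001010 pc3: +8 =624
r75=1001011 pc4: +16 =640
r76=1001100 pc3: +8 =648
r77=1001101 pc4: +16 =664
r78=1001110 pc4: +16 =680
r79=1001111 pc5: +32 =712
r80=1010000 pc2: +4 =716
r81=1010001 pc3: +8 =724
r82=1010010 pc3: +8 =732
r83=1010011 pc4: +16 =748
r84=1010100 pc3: +8 =756
r85=1010101 pc4: +16 =772
r86=1010110 pc4: +16 =788
r87=1010111 pc5: +32 =820
r88=1011000 pc3: +8 =828
r89=1011001 pc4: +16 =844
r90=1011010 pc4: +16 =860
r91=1011011 pc5: +32 =892
r92=1011100 pc4: +16 =908
r93=1011101 pc5: +32 =940
r94=1011110 pc5: +32 =972
r95=1011111 pc6: +64 =1036
r96=1100000 pc2: +4 =1040
r97=1100001 pc3: +8 =1048
r98=1100010 pc3: +8 =1056
r99=1100011 pc4: +16 =1072
r100=1100100 pc3: +8 =1080
r101=1100101 pc4: +16 =1096
r102=1100110 pc4: +16 =1112
r103=1100111 pc5: +32 =1144
r104=1101000 pc3: +8 =1152

Answer: 1152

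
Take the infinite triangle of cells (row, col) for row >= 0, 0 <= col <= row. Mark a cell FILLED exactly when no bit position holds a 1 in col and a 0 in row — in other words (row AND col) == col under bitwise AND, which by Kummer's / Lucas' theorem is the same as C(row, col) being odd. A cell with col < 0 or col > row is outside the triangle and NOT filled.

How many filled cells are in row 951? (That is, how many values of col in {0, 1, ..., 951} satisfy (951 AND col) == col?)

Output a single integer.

951 in binary = 1110110111
popcount(951) = number of 1-bits in 1110110111 = 8
A col c satisfies (951 AND c) == c iff every set bit of c is also set in 951; each of the 8 set bits of 951 can independently be on or off in c.
count = 2^8 = 256

Answer: 256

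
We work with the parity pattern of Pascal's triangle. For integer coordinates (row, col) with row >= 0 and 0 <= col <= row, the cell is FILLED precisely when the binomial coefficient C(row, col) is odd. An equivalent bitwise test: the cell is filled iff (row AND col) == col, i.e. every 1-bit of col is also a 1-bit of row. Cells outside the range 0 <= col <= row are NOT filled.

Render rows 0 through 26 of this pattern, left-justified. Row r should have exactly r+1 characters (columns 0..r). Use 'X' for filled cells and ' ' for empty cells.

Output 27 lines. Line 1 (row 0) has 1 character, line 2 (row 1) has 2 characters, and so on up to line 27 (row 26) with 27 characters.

r0=0: X
r1=1: XX
r2=10: X X
r3=11: XXXX
r4=100: X   X
r5=101: XX  XX
r6=110: X X X X
r7=111: XXXXXXXX
r8=1000: X       X
r9=1001: XX      XX
r10=1010: X X     X X
r11=1011: XXXX    XXXX
r12=1100: X   X   X   X
r13=1101: XX  XX  XX  XX
r14=1110: X X X X X X X X
r15=1111: XXXXXXXXXXXXXXXX
r16=10000: X               X
r17=10001: XX              XX
r18=10010: X X             X X
r19=10011: XXXX            XXXX
r20=10100: X   X           X   X
r21=10101: XX  XX          XX  XX
r22=10110: X X X X         X X X X
r23=10111: XXXXXXXX        XXXXXXXX
r24=11000: X       X       X       X
r25=11001: XX      XX      XX      XX
r26=11010: X X     X X     X X     X X

Answer: X
XX
X X
XXXX
X   X
XX  XX
X X X X
XXXXXXXX
X       X
XX      XX
X X     X X
XXXX    XXXX
X   X   X   X
XX  XX  XX  XX
X X X X X X X X
XXXXXXXXXXXXXXXX
X               X
XX              XX
X X             X X
XXXX            XXXX
X   X           X   X
XX  XX          XX  XX
X X X X         X X X X
XXXXXXXX        XXXXXXXX
X       X       X       X
XX      XX      XX      XX
X X     X X     X X     X X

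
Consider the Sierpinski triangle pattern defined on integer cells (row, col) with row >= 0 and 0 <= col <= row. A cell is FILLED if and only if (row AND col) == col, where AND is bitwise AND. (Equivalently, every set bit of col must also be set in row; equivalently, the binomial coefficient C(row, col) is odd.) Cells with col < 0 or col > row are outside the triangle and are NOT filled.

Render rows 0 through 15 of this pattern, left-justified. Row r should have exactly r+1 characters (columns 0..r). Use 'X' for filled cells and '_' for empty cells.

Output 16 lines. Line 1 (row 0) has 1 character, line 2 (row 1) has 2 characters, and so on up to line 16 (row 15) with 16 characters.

Answer: X
XX
X_X
XXXX
X___X
XX__XX
X_X_X_X
XXXXXXXX
X_______X
XX______XX
X_X_____X_X
XXXX____XXXX
X___X___X___X
XX__XX__XX__XX
X_X_X_X_X_X_X_X
XXXXXXXXXXXXXXXX

Derivation:
r0=0: X
r1=1: XX
r2=10: X_X
r3=11: XXXX
r4=100: X___X
r5=101: XX__XX
r6=110: X_X_X_X
r7=111: XXXXXXXX
r8=1000: X_______X
r9=1001: XX______XX
r10=1010: X_X_____X_X
r11=1011: XXXX____XXXX
r12=1100: X___X___X___X
r13=1101: XX__XX__XX__XX
r14=1110: X_X_X_X_X_X_X_X
r15=1111: XXXXXXXXXXXXXXXX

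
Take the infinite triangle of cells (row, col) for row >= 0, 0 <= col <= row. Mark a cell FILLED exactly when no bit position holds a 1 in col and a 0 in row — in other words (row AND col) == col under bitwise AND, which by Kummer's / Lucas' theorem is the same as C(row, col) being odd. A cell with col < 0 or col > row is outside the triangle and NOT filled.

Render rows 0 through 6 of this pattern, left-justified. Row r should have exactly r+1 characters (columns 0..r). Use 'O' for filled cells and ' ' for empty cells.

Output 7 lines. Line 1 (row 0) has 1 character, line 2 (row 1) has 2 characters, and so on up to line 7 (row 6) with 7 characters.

r0=0: O
r1=1: OO
r2=10: O O
r3=11: OOOO
r4=100: O   O
r5=101: OO  OO
r6=110: O O O O

Answer: O
OO
O O
OOOO
O   O
OO  OO
O O O O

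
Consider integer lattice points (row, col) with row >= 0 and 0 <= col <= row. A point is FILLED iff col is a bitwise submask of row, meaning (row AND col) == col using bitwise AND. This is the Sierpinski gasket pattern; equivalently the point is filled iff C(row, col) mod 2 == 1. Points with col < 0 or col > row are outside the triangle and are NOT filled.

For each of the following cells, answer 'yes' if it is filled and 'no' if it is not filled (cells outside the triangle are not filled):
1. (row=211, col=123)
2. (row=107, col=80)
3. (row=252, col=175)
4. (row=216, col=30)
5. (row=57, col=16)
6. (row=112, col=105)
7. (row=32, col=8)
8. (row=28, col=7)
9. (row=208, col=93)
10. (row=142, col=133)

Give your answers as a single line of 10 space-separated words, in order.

(211,123): row=0b11010011, col=0b1111011, row AND col = 0b1010011 = 83; 83 != 123 -> empty
(107,80): row=0b1101011, col=0b1010000, row AND col = 0b1000000 = 64; 64 != 80 -> empty
(252,175): row=0b11111100, col=0b10101111, row AND col = 0b10101100 = 172; 172 != 175 -> empty
(216,30): row=0b11011000, col=0b11110, row AND col = 0b11000 = 24; 24 != 30 -> empty
(57,16): row=0b111001, col=0b10000, row AND col = 0b10000 = 16; 16 == 16 -> filled
(112,105): row=0b1110000, col=0b1101001, row AND col = 0b1100000 = 96; 96 != 105 -> empty
(32,8): row=0b100000, col=0b1000, row AND col = 0b0 = 0; 0 != 8 -> empty
(28,7): row=0b11100, col=0b111, row AND col = 0b100 = 4; 4 != 7 -> empty
(208,93): row=0b11010000, col=0b1011101, row AND col = 0b1010000 = 80; 80 != 93 -> empty
(142,133): row=0b10001110, col=0b10000101, row AND col = 0b10000100 = 132; 132 != 133 -> empty

Answer: no no no no yes no no no no no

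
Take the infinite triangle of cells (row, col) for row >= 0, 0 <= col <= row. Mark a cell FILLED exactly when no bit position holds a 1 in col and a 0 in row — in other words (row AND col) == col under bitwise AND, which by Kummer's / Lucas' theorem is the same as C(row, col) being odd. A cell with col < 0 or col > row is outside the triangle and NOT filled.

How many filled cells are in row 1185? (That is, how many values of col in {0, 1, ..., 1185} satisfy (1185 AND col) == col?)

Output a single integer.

Answer: 16

Derivation:
1185 in binary = 10010100001
popcount(1185) = number of 1-bits in 10010100001 = 4
A col c satisfies (1185 AND c) == c iff every set bit of c is also set in 1185; each of the 4 set bits of 1185 can independently be on or off in c.
count = 2^4 = 16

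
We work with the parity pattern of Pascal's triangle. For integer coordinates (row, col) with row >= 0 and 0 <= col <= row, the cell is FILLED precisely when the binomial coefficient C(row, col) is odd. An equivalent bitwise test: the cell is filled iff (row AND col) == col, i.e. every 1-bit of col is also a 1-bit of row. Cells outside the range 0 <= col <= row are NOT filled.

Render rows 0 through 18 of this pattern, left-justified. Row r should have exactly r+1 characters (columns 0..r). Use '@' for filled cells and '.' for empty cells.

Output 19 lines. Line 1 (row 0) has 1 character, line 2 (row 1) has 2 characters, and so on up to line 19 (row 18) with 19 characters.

Answer: @
@@
@.@
@@@@
@...@
@@..@@
@.@.@.@
@@@@@@@@
@.......@
@@......@@
@.@.....@.@
@@@@....@@@@
@...@...@...@
@@..@@..@@..@@
@.@.@.@.@.@.@.@
@@@@@@@@@@@@@@@@
@...............@
@@..............@@
@.@.............@.@

Derivation:
r0=0: @
r1=1: @@
r2=10: @.@
r3=11: @@@@
r4=100: @...@
r5=101: @@..@@
r6=110: @.@.@.@
r7=111: @@@@@@@@
r8=1000: @.......@
r9=1001: @@......@@
r10=1010: @.@.....@.@
r11=1011: @@@@....@@@@
r12=1100: @...@...@...@
r13=1101: @@..@@..@@..@@
r14=1110: @.@.@.@.@.@.@.@
r15=1111: @@@@@@@@@@@@@@@@
r16=10000: @...............@
r17=10001: @@..............@@
r18=10010: @.@.............@.@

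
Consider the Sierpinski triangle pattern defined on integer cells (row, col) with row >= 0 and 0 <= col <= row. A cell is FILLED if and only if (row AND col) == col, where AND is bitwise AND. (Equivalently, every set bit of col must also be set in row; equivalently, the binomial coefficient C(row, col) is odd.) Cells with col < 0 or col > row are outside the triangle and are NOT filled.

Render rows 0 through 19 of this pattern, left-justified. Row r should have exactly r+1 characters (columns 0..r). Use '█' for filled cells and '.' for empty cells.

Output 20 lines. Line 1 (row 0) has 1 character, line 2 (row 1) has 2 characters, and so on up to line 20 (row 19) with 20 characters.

Answer: █
██
█.█
████
█...█
██..██
█.█.█.█
████████
█.......█
██......██
█.█.....█.█
████....████
█...█...█...█
██..██..██..██
█.█.█.█.█.█.█.█
████████████████
█...............█
██..............██
█.█.............█.█
████............████

Derivation:
r0=0: █
r1=1: ██
r2=10: █.█
r3=11: ████
r4=100: █...█
r5=101: ██..██
r6=110: █.█.█.█
r7=111: ████████
r8=1000: █.......█
r9=1001: ██......██
r10=1010: █.█.....█.█
r11=1011: ████....████
r12=1100: █...█...█...█
r13=1101: ██..██..██..██
r14=1110: █.█.█.█.█.█.█.█
r15=1111: ████████████████
r16=10000: █...............█
r17=10001: ██..............██
r18=10010: █.█.............█.█
r19=10011: ████............████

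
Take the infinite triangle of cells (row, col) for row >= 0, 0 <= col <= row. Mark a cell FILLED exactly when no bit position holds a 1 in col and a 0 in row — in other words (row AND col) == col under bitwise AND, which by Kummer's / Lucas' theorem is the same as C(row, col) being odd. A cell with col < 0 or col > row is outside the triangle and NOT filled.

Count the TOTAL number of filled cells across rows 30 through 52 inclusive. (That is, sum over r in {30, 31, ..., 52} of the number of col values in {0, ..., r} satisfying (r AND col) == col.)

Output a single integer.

r30=11110 pc4: +16 =16
r31=11111 pc5: +32 =48
r32=100000 pc1: +2 =50
r33=100001 pc2: +4 =54
r34=100010 pc2: +4 =58
r35=100011 pc3: +8 =66
r36=100100 pc2: +4 =70
r37=100101 pc3: +8 =78
r38=100110 pc3: +8 =86
r39=100111 pc4: +16 =102
r40=101000 pc2: +4 =106
r41=101001 pc3: +8 =114
r42=101010 pc3: +8 =122
r43=101011 pc4: +16 =138
r44=101100 pc3: +8 =146
r45=101101 pc4: +16 =162
r46=101110 pc4: +16 =178
r47=101111 pc5: +32 =210
r48=110000 pc2: +4 =214
r49=110001 pc3: +8 =222
r50=110010 pc3: +8 =230
r51=110011 pc4: +16 =246
r52=110100 pc3: +8 =254

Answer: 254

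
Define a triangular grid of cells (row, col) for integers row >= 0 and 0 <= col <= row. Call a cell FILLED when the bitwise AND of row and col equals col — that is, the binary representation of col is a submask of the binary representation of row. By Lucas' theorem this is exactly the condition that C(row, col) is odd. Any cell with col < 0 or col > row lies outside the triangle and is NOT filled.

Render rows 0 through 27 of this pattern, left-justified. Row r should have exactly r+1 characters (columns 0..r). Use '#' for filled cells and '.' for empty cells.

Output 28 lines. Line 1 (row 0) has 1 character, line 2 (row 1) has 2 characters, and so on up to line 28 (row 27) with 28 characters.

Answer: #
##
#.#
####
#...#
##..##
#.#.#.#
########
#.......#
##......##
#.#.....#.#
####....####
#...#...#...#
##..##..##..##
#.#.#.#.#.#.#.#
################
#...............#
##..............##
#.#.............#.#
####............####
#...#...........#...#
##..##..........##..##
#.#.#.#.........#.#.#.#
########........########
#.......#.......#.......#
##......##......##......##
#.#.....#.#.....#.#.....#.#
####....####....####....####

Derivation:
r0=0: #
r1=1: ##
r2=10: #.#
r3=11: ####
r4=100: #...#
r5=101: ##..##
r6=110: #.#.#.#
r7=111: ########
r8=1000: #.......#
r9=1001: ##......##
r10=1010: #.#.....#.#
r11=1011: ####....####
r12=1100: #...#...#...#
r13=1101: ##..##..##..##
r14=1110: #.#.#.#.#.#.#.#
r15=1111: ################
r16=10000: #...............#
r17=10001: ##..............##
r18=10010: #.#.............#.#
r19=10011: ####............####
r20=10100: #...#...........#...#
r21=10101: ##..##..........##..##
r22=10110: #.#.#.#.........#.#.#.#
r23=10111: ########........########
r24=11000: #.......#.......#.......#
r25=11001: ##......##......##......##
r26=11010: #.#.....#.#.....#.#.....#.#
r27=11011: ####....####....####....####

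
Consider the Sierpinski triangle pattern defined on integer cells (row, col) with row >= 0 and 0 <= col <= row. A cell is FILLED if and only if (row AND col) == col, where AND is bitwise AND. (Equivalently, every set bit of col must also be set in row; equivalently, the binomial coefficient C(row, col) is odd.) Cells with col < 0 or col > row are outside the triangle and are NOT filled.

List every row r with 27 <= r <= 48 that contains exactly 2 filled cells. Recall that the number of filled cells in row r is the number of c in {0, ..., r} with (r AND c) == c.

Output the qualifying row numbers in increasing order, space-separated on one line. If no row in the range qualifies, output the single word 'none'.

Row r has 2^popcount(r) filled cells, so we need popcount(r) = log2(2) = 1.
Scan r = 27..48 and keep those with exactly 1 one-bits:
r=27=11011 popcount=4 -> skip
r=28=11100 popcount=3 -> skip
r=29=11101 popcount=4 -> skip
r=30=11110 popcount=4 -> skip
r=31=11111 popcount=5 -> skip
r=32=100000 popcount=1 -> KEEP
r=33=100001 popcount=2 -> skip
r=34=100010 popcount=2 -> skip
r=35=100011 popcount=3 -> skip
r=36=100100 popcount=2 -> skip
r=37=100101 popcount=3 -> skip
r=38=100110 popcount=3 -> skip
r=39=100111 popcount=4 -> skip
r=40=101000 popcount=2 -> skip
r=41=101001 popcount=3 -> skip
r=42=101010 popcount=3 -> skip
r=43=101011 popcount=4 -> skip
r=44=101100 popcount=3 -> skip
r=45=101101 popcount=4 -> skip
r=46=101110 popcount=4 -> skip
r=47=101111 popcount=5 -> skip
r=48=110000 popcount=2 -> skip
Kept rows: 32

Answer: 32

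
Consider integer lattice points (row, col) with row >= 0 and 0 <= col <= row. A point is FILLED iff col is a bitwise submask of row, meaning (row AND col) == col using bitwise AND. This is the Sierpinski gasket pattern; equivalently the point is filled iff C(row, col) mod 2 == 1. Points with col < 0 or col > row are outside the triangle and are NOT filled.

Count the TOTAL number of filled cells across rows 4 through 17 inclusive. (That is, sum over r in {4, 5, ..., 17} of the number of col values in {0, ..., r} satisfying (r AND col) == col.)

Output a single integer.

Answer: 78

Derivation:
r4=100 pc1: +2 =2
r5=101 pc2: +4 =6
r6=110 pc2: +4 =10
r7=111 pc3: +8 =18
r8=1000 pc1: +2 =20
r9=1001 pc2: +4 =24
r10=1010 pc2: +4 =28
r11=1011 pc3: +8 =36
r12=1100 pc2: +4 =40
r13=1101 pc3: +8 =48
r14=1110 pc3: +8 =56
r15=1111 pc4: +16 =72
r16=10000 pc1: +2 =74
r17=10001 pc2: +4 =78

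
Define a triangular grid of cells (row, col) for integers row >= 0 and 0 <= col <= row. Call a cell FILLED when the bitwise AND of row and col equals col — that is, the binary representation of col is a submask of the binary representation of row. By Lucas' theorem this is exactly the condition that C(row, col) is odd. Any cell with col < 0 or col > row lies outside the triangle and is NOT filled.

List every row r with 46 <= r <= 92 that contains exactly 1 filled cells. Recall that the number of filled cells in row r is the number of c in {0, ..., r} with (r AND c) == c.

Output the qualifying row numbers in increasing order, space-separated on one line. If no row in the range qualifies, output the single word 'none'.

Answer: none

Derivation:
Row r has 2^popcount(r) filled cells, so we need popcount(r) = log2(1) = 0.
Scan r = 46..92 and keep those with exactly 0 one-bits:
r=46=101110 popcount=4 -> skip
r=47=101111 popcount=5 -> skip
r=48=110000 popcount=2 -> skip
r=49=110001 popcount=3 -> skip
r=50=110010 popcount=3 -> skip
r=51=110011 popcount=4 -> skip
r=52=110100 popcount=3 -> skip
r=53=110101 popcount=4 -> skip
r=54=110110 popcount=4 -> skip
r=55=110111 popcount=5 -> skip
r=56=111000 popcount=3 -> skip
r=57=111001 popcount=4 -> skip
r=58=111010 popcount=4 -> skip
r=59=111011 popcount=5 -> skip
r=60=111100 popcount=4 -> skip
r=61=111101 popcount=5 -> skip
r=62=111110 popcount=5 -> skip
r=63=111111 popcount=6 -> skip
r=64=1000000 popcount=1 -> skip
r=65=1000001 popcount=2 -> skip
r=66=1000010 popcount=2 -> skip
r=67=1000011 popcount=3 -> skip
r=68=1000100 popcount=2 -> skip
r=69=1000101 popcount=3 -> skip
r=70=1000110 popcount=3 -> skip
r=71=1000111 popcount=4 -> skip
r=72=1001000 popcount=2 -> skip
r=73=1001001 popcount=3 -> skip
r=74=1001010 popcount=3 -> skip
r=75=1001011 popcount=4 -> skip
r=76=1001100 popcount=3 -> skip
r=77=1001101 popcount=4 -> skip
r=78=1001110 popcount=4 -> skip
r=79=1001111 popcount=5 -> skip
r=80=1010000 popcount=2 -> skip
r=81=1010001 popcount=3 -> skip
r=82=1010010 popcount=3 -> skip
r=83=1010011 popcount=4 -> skip
r=84=1010100 popcount=3 -> skip
r=85=1010101 popcount=4 -> skip
r=86=1010110 popcount=4 -> skip
r=87=1010111 popcount=5 -> skip
r=88=1011000 popcount=3 -> skip
r=89=1011001 popcount=4 -> skip
r=90=1011010 popcount=4 -> skip
r=91=1011011 popcount=5 -> skip
r=92=1011100 popcount=4 -> skip
Kept rows: none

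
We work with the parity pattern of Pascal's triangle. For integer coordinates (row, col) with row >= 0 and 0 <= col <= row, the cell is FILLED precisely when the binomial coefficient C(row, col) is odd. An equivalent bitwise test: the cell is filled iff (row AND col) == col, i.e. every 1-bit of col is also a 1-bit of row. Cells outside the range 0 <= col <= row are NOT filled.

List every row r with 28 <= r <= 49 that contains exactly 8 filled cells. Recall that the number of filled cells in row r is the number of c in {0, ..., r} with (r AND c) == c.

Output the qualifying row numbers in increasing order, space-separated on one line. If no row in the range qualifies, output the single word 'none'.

Row r has 2^popcount(r) filled cells, so we need popcount(r) = log2(8) = 3.
Scan r = 28..49 and keep those with exactly 3 one-bits:
r=28=11100 popcount=3 -> KEEP
r=29=11101 popcount=4 -> skip
r=30=11110 popcount=4 -> skip
r=31=11111 popcount=5 -> skip
r=32=100000 popcount=1 -> skip
r=33=100001 popcount=2 -> skip
r=34=100010 popcount=2 -> skip
r=35=100011 popcount=3 -> KEEP
r=36=100100 popcount=2 -> skip
r=37=100101 popcount=3 -> KEEP
r=38=100110 popcount=3 -> KEEP
r=39=100111 popcount=4 -> skip
r=40=101000 popcount=2 -> skip
r=41=101001 popcount=3 -> KEEP
r=42=101010 popcount=3 -> KEEP
r=43=101011 popcount=4 -> skip
r=44=101100 popcount=3 -> KEEP
r=45=101101 popcount=4 -> skip
r=46=101110 popcount=4 -> skip
r=47=101111 popcount=5 -> skip
r=48=110000 popcount=2 -> skip
r=49=110001 popcount=3 -> KEEP
Kept rows: 28 35 37 38 41 42 44 49

Answer: 28 35 37 38 41 42 44 49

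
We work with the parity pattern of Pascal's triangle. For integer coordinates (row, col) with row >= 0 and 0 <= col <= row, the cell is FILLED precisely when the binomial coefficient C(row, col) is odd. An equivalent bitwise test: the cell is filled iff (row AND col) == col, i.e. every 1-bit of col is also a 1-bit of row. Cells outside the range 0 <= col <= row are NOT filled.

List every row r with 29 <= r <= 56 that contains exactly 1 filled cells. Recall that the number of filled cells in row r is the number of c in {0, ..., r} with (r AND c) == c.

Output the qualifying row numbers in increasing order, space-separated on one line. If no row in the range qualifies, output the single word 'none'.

Answer: none

Derivation:
Row r has 2^popcount(r) filled cells, so we need popcount(r) = log2(1) = 0.
Scan r = 29..56 and keep those with exactly 0 one-bits:
r=29=11101 popcount=4 -> skip
r=30=11110 popcount=4 -> skip
r=31=11111 popcount=5 -> skip
r=32=100000 popcount=1 -> skip
r=33=100001 popcount=2 -> skip
r=34=100010 popcount=2 -> skip
r=35=100011 popcount=3 -> skip
r=36=100100 popcount=2 -> skip
r=37=100101 popcount=3 -> skip
r=38=100110 popcount=3 -> skip
r=39=100111 popcount=4 -> skip
r=40=101000 popcount=2 -> skip
r=41=101001 popcount=3 -> skip
r=42=101010 popcount=3 -> skip
r=43=101011 popcount=4 -> skip
r=44=101100 popcount=3 -> skip
r=45=101101 popcount=4 -> skip
r=46=101110 popcount=4 -> skip
r=47=101111 popcount=5 -> skip
r=48=110000 popcount=2 -> skip
r=49=110001 popcount=3 -> skip
r=50=110010 popcount=3 -> skip
r=51=110011 popcount=4 -> skip
r=52=110100 popcount=3 -> skip
r=53=110101 popcount=4 -> skip
r=54=110110 popcount=4 -> skip
r=55=110111 popcount=5 -> skip
r=56=111000 popcount=3 -> skip
Kept rows: none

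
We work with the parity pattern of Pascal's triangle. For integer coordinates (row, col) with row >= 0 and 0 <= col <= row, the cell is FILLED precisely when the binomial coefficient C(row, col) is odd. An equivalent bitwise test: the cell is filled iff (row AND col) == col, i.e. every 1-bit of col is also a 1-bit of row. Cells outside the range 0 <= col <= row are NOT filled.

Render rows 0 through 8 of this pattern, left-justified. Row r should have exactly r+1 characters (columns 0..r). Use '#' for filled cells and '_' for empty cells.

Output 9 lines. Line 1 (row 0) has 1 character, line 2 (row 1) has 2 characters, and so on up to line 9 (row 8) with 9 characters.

r0=0: #
r1=1: ##
r2=10: #_#
r3=11: ####
r4=100: #___#
r5=101: ##__##
r6=110: #_#_#_#
r7=111: ########
r8=1000: #_______#

Answer: #
##
#_#
####
#___#
##__##
#_#_#_#
########
#_______#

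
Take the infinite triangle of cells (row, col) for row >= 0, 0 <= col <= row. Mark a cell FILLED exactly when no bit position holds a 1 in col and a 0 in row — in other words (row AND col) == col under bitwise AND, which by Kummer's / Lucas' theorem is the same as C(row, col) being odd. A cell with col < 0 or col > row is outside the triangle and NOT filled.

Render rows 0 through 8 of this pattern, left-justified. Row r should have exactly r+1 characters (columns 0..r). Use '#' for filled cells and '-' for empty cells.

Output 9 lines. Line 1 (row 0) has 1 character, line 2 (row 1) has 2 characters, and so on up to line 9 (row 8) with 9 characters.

Answer: #
##
#-#
####
#---#
##--##
#-#-#-#
########
#-------#

Derivation:
r0=0: #
r1=1: ##
r2=10: #-#
r3=11: ####
r4=100: #---#
r5=101: ##--##
r6=110: #-#-#-#
r7=111: ########
r8=1000: #-------#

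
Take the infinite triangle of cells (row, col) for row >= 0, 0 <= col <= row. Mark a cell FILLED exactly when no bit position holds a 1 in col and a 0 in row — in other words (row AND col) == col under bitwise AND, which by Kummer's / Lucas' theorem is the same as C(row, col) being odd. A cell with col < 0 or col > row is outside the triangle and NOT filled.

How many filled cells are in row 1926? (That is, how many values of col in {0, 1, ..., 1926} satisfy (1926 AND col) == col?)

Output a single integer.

Answer: 64

Derivation:
1926 in binary = 11110000110
popcount(1926) = number of 1-bits in 11110000110 = 6
A col c satisfies (1926 AND c) == c iff every set bit of c is also set in 1926; each of the 6 set bits of 1926 can independently be on or off in c.
count = 2^6 = 64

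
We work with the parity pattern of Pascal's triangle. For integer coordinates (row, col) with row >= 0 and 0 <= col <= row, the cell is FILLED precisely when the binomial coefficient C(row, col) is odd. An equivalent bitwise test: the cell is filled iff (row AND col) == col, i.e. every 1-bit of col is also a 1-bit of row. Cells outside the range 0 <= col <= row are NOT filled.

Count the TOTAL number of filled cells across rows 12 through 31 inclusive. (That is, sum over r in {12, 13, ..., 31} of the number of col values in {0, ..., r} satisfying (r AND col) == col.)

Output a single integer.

r12=1100 pc2: +4 =4
r13=1101 pc3: +8 =12
r14=1110 pc3: +8 =20
r15=1111 pc4: +16 =36
r16=10000 pc1: +2 =38
r17=10001 pc2: +4 =42
r18=10010 pc2: +4 =46
r19=10011 pc3: +8 =54
r20=10100 pc2: +4 =58
r21=10101 pc3: +8 =66
r22=10110 pc3: +8 =74
r23=10111 pc4: +16 =90
r24=11000 pc2: +4 =94
r25=11001 pc3: +8 =102
r26=11010 pc3: +8 =110
r27=11011 pc4: +16 =126
r28=11100 pc3: +8 =134
r29=11101 pc4: +16 =150
r30=11110 pc4: +16 =166
r31=11111 pc5: +32 =198

Answer: 198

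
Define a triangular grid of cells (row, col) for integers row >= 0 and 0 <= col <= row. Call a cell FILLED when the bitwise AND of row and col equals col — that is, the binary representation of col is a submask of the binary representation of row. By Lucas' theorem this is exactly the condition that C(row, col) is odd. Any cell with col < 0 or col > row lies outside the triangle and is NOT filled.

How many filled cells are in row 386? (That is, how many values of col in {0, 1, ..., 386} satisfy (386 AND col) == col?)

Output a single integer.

Answer: 8

Derivation:
386 in binary = 110000010
popcount(386) = number of 1-bits in 110000010 = 3
A col c satisfies (386 AND c) == c iff every set bit of c is also set in 386; each of the 3 set bits of 386 can independently be on or off in c.
count = 2^3 = 8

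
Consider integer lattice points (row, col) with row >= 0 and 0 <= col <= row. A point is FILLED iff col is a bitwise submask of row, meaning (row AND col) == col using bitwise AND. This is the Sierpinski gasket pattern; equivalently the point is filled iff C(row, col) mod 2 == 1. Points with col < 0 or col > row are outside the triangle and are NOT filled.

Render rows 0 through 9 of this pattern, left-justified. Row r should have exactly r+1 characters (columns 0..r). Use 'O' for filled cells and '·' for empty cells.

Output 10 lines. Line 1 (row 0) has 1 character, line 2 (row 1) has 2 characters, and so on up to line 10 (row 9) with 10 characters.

Answer: O
OO
O·O
OOOO
O···O
OO··OO
O·O·O·O
OOOOOOOO
O·······O
OO······OO

Derivation:
r0=0: O
r1=1: OO
r2=10: O·O
r3=11: OOOO
r4=100: O···O
r5=101: OO··OO
r6=110: O·O·O·O
r7=111: OOOOOOOO
r8=1000: O·······O
r9=1001: OO······OO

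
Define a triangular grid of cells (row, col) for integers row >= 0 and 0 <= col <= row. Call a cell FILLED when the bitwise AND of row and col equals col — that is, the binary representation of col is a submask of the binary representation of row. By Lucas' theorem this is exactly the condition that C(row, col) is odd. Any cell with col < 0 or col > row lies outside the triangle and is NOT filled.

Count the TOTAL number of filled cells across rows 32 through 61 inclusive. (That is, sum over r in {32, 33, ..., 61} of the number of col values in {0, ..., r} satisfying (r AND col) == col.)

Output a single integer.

r32=100000 pc1: +2 =2
r33=100001 pc2: +4 =6
r34=100010 pc2: +4 =10
r35=100011 pc3: +8 =18
r36=100100 pc2: +4 =22
r37=100101 pc3: +8 =30
r38=100110 pc3: +8 =38
r39=100111 pc4: +16 =54
r40=101000 pc2: +4 =58
r41=101001 pc3: +8 =66
r42=101010 pc3: +8 =74
r43=101011 pc4: +16 =90
r44=101100 pc3: +8 =98
r45=101101 pc4: +16 =114
r46=101110 pc4: +16 =130
r47=101111 pc5: +32 =162
r48=110000 pc2: +4 =166
r49=110001 pc3: +8 =174
r50=110010 pc3: +8 =182
r51=110011 pc4: +16 =198
r52=110100 pc3: +8 =206
r53=110101 pc4: +16 =222
r54=110110 pc4: +16 =238
r55=110111 pc5: +32 =270
r56=111000 pc3: +8 =278
r57=111001 pc4: +16 =294
r58=111010 pc4: +16 =310
r59=111011 pc5: +32 =342
r60=111100 pc4: +16 =358
r61=111101 pc5: +32 =390

Answer: 390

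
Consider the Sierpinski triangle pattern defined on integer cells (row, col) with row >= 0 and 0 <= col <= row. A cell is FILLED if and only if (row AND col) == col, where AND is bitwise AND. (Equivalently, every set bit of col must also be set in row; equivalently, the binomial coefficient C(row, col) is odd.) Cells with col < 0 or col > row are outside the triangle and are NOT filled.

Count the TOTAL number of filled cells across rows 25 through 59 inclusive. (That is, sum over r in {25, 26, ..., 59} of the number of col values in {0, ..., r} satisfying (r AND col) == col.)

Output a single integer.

Answer: 446

Derivation:
r25=11001 pc3: +8 =8
r26=11010 pc3: +8 =16
r27=11011 pc4: +16 =32
r28=11100 pc3: +8 =40
r29=11101 pc4: +16 =56
r30=11110 pc4: +16 =72
r31=11111 pc5: +32 =104
r32=100000 pc1: +2 =106
r33=100001 pc2: +4 =110
r34=100010 pc2: +4 =114
r35=100011 pc3: +8 =122
r36=100100 pc2: +4 =126
r37=100101 pc3: +8 =134
r38=100110 pc3: +8 =142
r39=100111 pc4: +16 =158
r40=101000 pc2: +4 =162
r41=101001 pc3: +8 =170
r42=101010 pc3: +8 =178
r43=101011 pc4: +16 =194
r44=101100 pc3: +8 =202
r45=101101 pc4: +16 =218
r46=101110 pc4: +16 =234
r47=101111 pc5: +32 =266
r48=110000 pc2: +4 =270
r49=110001 pc3: +8 =278
r50=110010 pc3: +8 =286
r51=110011 pc4: +16 =302
r52=110100 pc3: +8 =310
r53=110101 pc4: +16 =326
r54=110110 pc4: +16 =342
r55=110111 pc5: +32 =374
r56=111000 pc3: +8 =382
r57=111001 pc4: +16 =398
r58=111010 pc4: +16 =414
r59=111011 pc5: +32 =446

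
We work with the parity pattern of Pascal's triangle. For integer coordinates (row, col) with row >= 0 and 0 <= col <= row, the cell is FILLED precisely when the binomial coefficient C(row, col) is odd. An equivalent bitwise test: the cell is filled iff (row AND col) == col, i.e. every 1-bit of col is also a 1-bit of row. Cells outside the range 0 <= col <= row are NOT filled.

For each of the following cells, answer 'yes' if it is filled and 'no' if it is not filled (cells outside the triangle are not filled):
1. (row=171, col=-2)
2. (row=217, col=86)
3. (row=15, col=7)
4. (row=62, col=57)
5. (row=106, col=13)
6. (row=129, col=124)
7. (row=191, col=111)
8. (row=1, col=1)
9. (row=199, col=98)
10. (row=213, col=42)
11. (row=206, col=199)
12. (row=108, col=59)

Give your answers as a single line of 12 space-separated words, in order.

(171,-2): col outside [0, 171] -> not filled
(217,86): row=0b11011001, col=0b1010110, row AND col = 0b1010000 = 80; 80 != 86 -> empty
(15,7): row=0b1111, col=0b111, row AND col = 0b111 = 7; 7 == 7 -> filled
(62,57): row=0b111110, col=0b111001, row AND col = 0b111000 = 56; 56 != 57 -> empty
(106,13): row=0b1101010, col=0b1101, row AND col = 0b1000 = 8; 8 != 13 -> empty
(129,124): row=0b10000001, col=0b1111100, row AND col = 0b0 = 0; 0 != 124 -> empty
(191,111): row=0b10111111, col=0b1101111, row AND col = 0b101111 = 47; 47 != 111 -> empty
(1,1): row=0b1, col=0b1, row AND col = 0b1 = 1; 1 == 1 -> filled
(199,98): row=0b11000111, col=0b1100010, row AND col = 0b1000010 = 66; 66 != 98 -> empty
(213,42): row=0b11010101, col=0b101010, row AND col = 0b0 = 0; 0 != 42 -> empty
(206,199): row=0b11001110, col=0b11000111, row AND col = 0b11000110 = 198; 198 != 199 -> empty
(108,59): row=0b1101100, col=0b111011, row AND col = 0b101000 = 40; 40 != 59 -> empty

Answer: no no yes no no no no yes no no no no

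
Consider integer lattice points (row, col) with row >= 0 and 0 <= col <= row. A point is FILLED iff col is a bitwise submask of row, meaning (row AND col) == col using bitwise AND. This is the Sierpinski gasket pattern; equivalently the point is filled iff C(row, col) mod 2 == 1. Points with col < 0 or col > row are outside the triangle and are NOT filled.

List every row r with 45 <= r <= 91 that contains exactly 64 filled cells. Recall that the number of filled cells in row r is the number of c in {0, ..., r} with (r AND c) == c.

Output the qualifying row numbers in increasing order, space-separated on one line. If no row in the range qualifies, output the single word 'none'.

Row r has 2^popcount(r) filled cells, so we need popcount(r) = log2(64) = 6.
Scan r = 45..91 and keep those with exactly 6 one-bits:
r=45=101101 popcount=4 -> skip
r=46=101110 popcount=4 -> skip
r=47=101111 popcount=5 -> skip
r=48=110000 popcount=2 -> skip
r=49=110001 popcount=3 -> skip
r=50=110010 popcount=3 -> skip
r=51=110011 popcount=4 -> skip
r=52=110100 popcount=3 -> skip
r=53=110101 popcount=4 -> skip
r=54=110110 popcount=4 -> skip
r=55=110111 popcount=5 -> skip
r=56=111000 popcount=3 -> skip
r=57=111001 popcount=4 -> skip
r=58=111010 popcount=4 -> skip
r=59=111011 popcount=5 -> skip
r=60=111100 popcount=4 -> skip
r=61=111101 popcount=5 -> skip
r=62=111110 popcount=5 -> skip
r=63=111111 popcount=6 -> KEEP
r=64=1000000 popcount=1 -> skip
r=65=1000001 popcount=2 -> skip
r=66=1000010 popcount=2 -> skip
r=67=1000011 popcount=3 -> skip
r=68=1000100 popcount=2 -> skip
r=69=1000101 popcount=3 -> skip
r=70=1000110 popcount=3 -> skip
r=71=1000111 popcount=4 -> skip
r=72=1001000 popcount=2 -> skip
r=73=1001001 popcount=3 -> skip
r=74=1001010 popcount=3 -> skip
r=75=1001011 popcount=4 -> skip
r=76=1001100 popcount=3 -> skip
r=77=1001101 popcount=4 -> skip
r=78=1001110 popcount=4 -> skip
r=79=1001111 popcount=5 -> skip
r=80=1010000 popcount=2 -> skip
r=81=1010001 popcount=3 -> skip
r=82=1010010 popcount=3 -> skip
r=83=1010011 popcount=4 -> skip
r=84=1010100 popcount=3 -> skip
r=85=1010101 popcount=4 -> skip
r=86=1010110 popcount=4 -> skip
r=87=1010111 popcount=5 -> skip
r=88=1011000 popcount=3 -> skip
r=89=1011001 popcount=4 -> skip
r=90=1011010 popcount=4 -> skip
r=91=1011011 popcount=5 -> skip
Kept rows: 63

Answer: 63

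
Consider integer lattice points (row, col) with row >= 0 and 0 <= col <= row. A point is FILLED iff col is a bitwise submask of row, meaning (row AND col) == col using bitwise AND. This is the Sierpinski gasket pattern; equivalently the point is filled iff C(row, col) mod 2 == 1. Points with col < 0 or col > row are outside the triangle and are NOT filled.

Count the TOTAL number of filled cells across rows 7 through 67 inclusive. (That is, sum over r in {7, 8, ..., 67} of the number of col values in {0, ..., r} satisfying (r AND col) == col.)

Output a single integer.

Answer: 728

Derivation:
r7=111 pc3: +8 =8
r8=1000 pc1: +2 =10
r9=1001 pc2: +4 =14
r10=1010 pc2: +4 =18
r11=1011 pc3: +8 =26
r12=1100 pc2: +4 =30
r13=1101 pc3: +8 =38
r14=1110 pc3: +8 =46
r15=1111 pc4: +16 =62
r16=10000 pc1: +2 =64
r17=10001 pc2: +4 =68
r18=10010 pc2: +4 =72
r19=10011 pc3: +8 =80
r20=10100 pc2: +4 =84
r21=10101 pc3: +8 =92
r22=10110 pc3: +8 =100
r23=10111 pc4: +16 =116
r24=11000 pc2: +4 =120
r25=11001 pc3: +8 =128
r26=11010 pc3: +8 =136
r27=11011 pc4: +16 =152
r28=11100 pc3: +8 =160
r29=11101 pc4: +16 =176
r30=11110 pc4: +16 =192
r31=11111 pc5: +32 =224
r32=100000 pc1: +2 =226
r33=100001 pc2: +4 =230
r34=100010 pc2: +4 =234
r35=100011 pc3: +8 =242
r36=100100 pc2: +4 =246
r37=100101 pc3: +8 =254
r38=100110 pc3: +8 =262
r39=100111 pc4: +16 =278
r40=101000 pc2: +4 =282
r41=101001 pc3: +8 =290
r42=101010 pc3: +8 =298
r43=101011 pc4: +16 =314
r44=101100 pc3: +8 =322
r45=101101 pc4: +16 =338
r46=101110 pc4: +16 =354
r47=101111 pc5: +32 =386
r48=110000 pc2: +4 =390
r49=110001 pc3: +8 =398
r50=110010 pc3: +8 =406
r51=110011 pc4: +16 =422
r52=110100 pc3: +8 =430
r53=110101 pc4: +16 =446
r54=110110 pc4: +16 =462
r55=110111 pc5: +32 =494
r56=111000 pc3: +8 =502
r57=111001 pc4: +16 =518
r58=111010 pc4: +16 =534
r59=111011 pc5: +32 =566
r60=111100 pc4: +16 =582
r61=111101 pc5: +32 =614
r62=111110 pc5: +32 =646
r63=111111 pc6: +64 =710
r64=1000000 pc1: +2 =712
r65=1000001 pc2: +4 =716
r66=1000010 pc2: +4 =720
r67=1000011 pc3: +8 =728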